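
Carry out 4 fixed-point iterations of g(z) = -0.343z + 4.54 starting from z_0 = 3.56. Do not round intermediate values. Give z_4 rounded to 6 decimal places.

3.382976

z_1 = g(3.560000) = 3.318920
z_2 = g(3.318920) = 3.401610
z_3 = g(3.401610) = 3.373248
z_4 = g(3.373248) = 3.382976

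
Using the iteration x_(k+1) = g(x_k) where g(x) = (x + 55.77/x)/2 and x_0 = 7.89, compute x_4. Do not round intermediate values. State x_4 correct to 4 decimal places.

7.4679

x_1 = g(7.890000) = 7.479221
x_2 = g(7.479221) = 7.467940
x_3 = g(7.467940) = 7.467931
x_4 = g(7.467931) = 7.467931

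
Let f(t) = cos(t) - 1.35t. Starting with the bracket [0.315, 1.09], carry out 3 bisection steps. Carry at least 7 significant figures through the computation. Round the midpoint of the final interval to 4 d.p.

f(0.315000) = 0.525546, f(1.090000) = -1.009015 (opposite signs)
step 1: m = 0.702500, f(m) = -0.185146 < 0 → root in [0.315000, 0.702500]
step 2: m = 0.508750, f(m) = 0.186542 > 0 → root in [0.508750, 0.702500]
step 3: m = 0.605625, f(m) = 0.004553 > 0 → root in [0.605625, 0.702500]
Midpoint of [0.605625, 0.702500] = 0.654062

0.6541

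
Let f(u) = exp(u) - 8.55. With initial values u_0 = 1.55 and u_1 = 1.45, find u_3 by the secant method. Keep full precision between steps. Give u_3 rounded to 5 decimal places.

f(u_0) = -3.838530, f(u_1) = -4.286885
u_2 = 1.450000 - (-4.286885)·(1.450000 - 1.550000)/(-4.286885 - (-3.838530)) = 2.406135; f(u_2) = 2.541011
u_3 = 2.406135 - (2.541011)·(2.406135 - 1.450000)/(2.541011 - (-4.286885)) = 2.050308; f(u_3) = -0.779706

2.05031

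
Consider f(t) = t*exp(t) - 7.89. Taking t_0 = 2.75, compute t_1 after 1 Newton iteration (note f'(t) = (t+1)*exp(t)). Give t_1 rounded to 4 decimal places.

t_0 = 2.750000: f = 35.127238, f' = 58.659870 → t_1 = 2.750000 - (35.127238)/(58.659870) = 2.151171

2.1512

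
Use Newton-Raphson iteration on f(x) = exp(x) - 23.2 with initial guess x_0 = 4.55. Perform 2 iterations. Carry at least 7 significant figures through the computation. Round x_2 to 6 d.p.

f'(x) = exp(x)
x_0 = 4.550000: f = 71.432408, f' = 94.632408 → x_1 = 4.550000 - (71.432408)/(94.632408) = 3.795159
x_1 = 3.795159: f = 21.285315, f' = 44.485315 → x_2 = 3.795159 - (21.285315)/(44.485315) = 3.316680

3.316680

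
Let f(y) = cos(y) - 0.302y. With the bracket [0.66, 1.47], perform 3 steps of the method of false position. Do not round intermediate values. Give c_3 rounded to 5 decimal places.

1.19994

f(0.660000) = 0.590672, f(1.470000) = -0.343314
step 1: c = 1.172261, f(c) = 0.034047 > 0 → new bracket [1.172261, 1.470000]
step 2: c = 1.199123, f(c) = 0.001039 > 0 → new bracket [1.199123, 1.470000]
step 3: c = 1.199941, f(c) = 0.000031 > 0 → new bracket [1.199941, 1.470000]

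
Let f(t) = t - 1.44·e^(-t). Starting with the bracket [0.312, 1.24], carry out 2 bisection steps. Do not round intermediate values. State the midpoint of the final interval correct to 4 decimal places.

0.6600

f(0.312000) = -0.742053, f(1.240000) = 0.823287 (opposite signs)
step 1: m = 0.776000, f(m) = 0.113250 > 0 → root in [0.312000, 0.776000]
step 2: m = 0.544000, f(m) = -0.291808 < 0 → root in [0.544000, 0.776000]
Midpoint of [0.544000, 0.776000] = 0.660000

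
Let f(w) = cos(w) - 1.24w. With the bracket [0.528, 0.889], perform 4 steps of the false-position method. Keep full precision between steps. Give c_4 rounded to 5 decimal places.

0.64462

f(0.528000) = 0.209096, f(0.889000) = -0.472171
step 1: c = 0.638799, f(c) = 0.010702 > 0 → new bracket [0.638799, 0.889000]
step 2: c = 0.644344, f(c) = 0.000507 > 0 → new bracket [0.644344, 0.889000]
step 3: c = 0.644607, f(c) = 0.000024 > 0 → new bracket [0.644607, 0.889000]
step 4: c = 0.644619, f(c) = 0.000001 > 0 → new bracket [0.644619, 0.889000]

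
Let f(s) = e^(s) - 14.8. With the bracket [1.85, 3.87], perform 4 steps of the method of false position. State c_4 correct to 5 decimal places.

2.64430

f(1.850000) = -8.440180, f(3.870000) = 33.142386
step 1: c = 2.260008, f(c) = -5.216839 < 0 → new bracket [2.260008, 3.870000]
step 2: c = 2.478966, f(c) = -2.871079 < 0 → new bracket [2.478966, 3.870000]
step 3: c = 2.589862, f(c) = -1.472063 < 0 → new bracket [2.589862, 3.870000]
step 4: c = 2.644303, f(c) = -0.726363 < 0 → new bracket [2.644303, 3.870000]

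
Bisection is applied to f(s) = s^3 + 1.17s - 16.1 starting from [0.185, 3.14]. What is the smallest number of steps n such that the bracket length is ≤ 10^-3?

12

Initial width b − a = 3.14 − 0.185 = 2.955000.
After n steps the width is (b−a)/2^n; need (b−a)/2^n ≤ 10^-3.
So n ≥ log₂(2.955000/10^-3) = log₂(2955.0000) ≈ 11.5289.
Hence n = 12.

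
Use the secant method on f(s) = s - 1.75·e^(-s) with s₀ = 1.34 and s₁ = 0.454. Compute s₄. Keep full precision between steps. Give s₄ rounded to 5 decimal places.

0.79233

Secant update: s_(k+1) = s_k − f(s_k)·(s_k − s_(k-1))/(f(s_k) − f(s_(k-1))).
f(s_0) = 0.881770, f(s_1) = -0.657395
s_2 = 0.454000 - (-0.657395)·(0.454000 - 1.340000)/(-0.657395 - (0.881770)) = 0.832421; f(s_2) = 0.071179
s_3 = 0.832421 - (0.071179)·(0.832421 - 0.454000)/(0.071179 - (-0.657395)) = 0.795450; f(s_3) = 0.005539
s_4 = 0.795450 - (0.005539)·(0.795450 - 0.832421)/(0.005539 - (0.071179)) = 0.792331; f(s_4) = -0.000049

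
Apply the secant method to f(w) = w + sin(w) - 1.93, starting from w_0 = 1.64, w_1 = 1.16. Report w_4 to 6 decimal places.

Secant update: w_(k+1) = w_k − f(w_k)·(w_k − w_(k-1))/(f(w_k) − f(w_(k-1))).
f(w_0) = 0.707606, f(w_1) = 0.146803
w_2 = 1.160000 - (0.146803)·(1.160000 - 1.640000)/(0.146803 - (0.707606)) = 1.034349; f(w_2) = -0.036121
w_3 = 1.034349 - (-0.036121)·(1.034349 - 1.160000)/(-0.036121 - (0.146803)) = 1.059161; f(w_3) = 0.001106
w_4 = 1.059161 - (0.001106)·(1.059161 - 1.034349)/(0.001106 - (-0.036121)) = 1.058424; f(w_4) = 0.000008

1.058424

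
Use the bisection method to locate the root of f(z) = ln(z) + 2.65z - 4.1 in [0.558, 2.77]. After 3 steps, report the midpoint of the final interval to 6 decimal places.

f(0.558000) = -3.204696, f(2.770000) = 4.259347 (opposite signs)
step 1: m = 1.664000, f(m) = 0.818824 > 0 → root in [0.558000, 1.664000]
step 2: m = 1.111000, f(m) = -1.050589 < 0 → root in [1.111000, 1.664000]
step 3: m = 1.387500, f(m) = -0.095621 < 0 → root in [1.387500, 1.664000]
Midpoint of [1.387500, 1.664000] = 1.525750

1.525750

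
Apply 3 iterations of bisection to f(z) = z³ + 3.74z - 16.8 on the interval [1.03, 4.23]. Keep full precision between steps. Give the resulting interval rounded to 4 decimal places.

f(1.030000) = -11.855073, f(4.230000) = 74.707167 (opposite signs)
step 1: m = 2.630000, f(m) = 11.227647 > 0 → root in [1.030000, 2.630000]
step 2: m = 1.830000, f(m) = -3.827313 < 0 → root in [1.830000, 2.630000]
step 3: m = 2.230000, f(m) = 2.629767 > 0 → root in [1.830000, 2.230000]

[1.8300, 2.2300]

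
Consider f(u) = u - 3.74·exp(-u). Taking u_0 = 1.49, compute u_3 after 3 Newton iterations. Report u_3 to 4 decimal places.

1.1657

f'(u) = 1 + 3.74·exp(-u)
u_0 = 1.490000: f = 0.647106, f' = 1.842894 → u_1 = 1.490000 - (0.647106)/(1.842894) = 1.138864
u_1 = 1.138864: f = -0.058619, f' = 2.197483 → u_2 = 1.138864 - (-0.058619)/(2.197483) = 1.165539
u_2 = 1.165539: f = -0.000422, f' = 2.165962 → u_3 = 1.165539 - (-0.000422)/(2.165962) = 1.165734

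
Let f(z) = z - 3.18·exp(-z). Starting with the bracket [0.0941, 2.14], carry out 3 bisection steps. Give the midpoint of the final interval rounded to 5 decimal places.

0.98918

f(0.094100) = -2.800310, f(2.140000) = 1.765858 (opposite signs)
step 1: m = 1.117050, f(m) = 0.076415 > 0 → root in [0.094100, 1.117050]
step 2: m = 0.605575, f(m) = -1.129943 < 0 → root in [0.605575, 1.117050]
step 3: m = 0.861313, f(m) = -0.482578 < 0 → root in [0.861313, 1.117050]
Midpoint of [0.861313, 1.117050] = 0.989181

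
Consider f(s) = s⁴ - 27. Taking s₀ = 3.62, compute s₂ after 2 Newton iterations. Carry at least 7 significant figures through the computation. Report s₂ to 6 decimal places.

2.432330

f'(s) = 4s³
s_0 = 3.620000: f = 144.725299, f' = 189.751712 → s_1 = 3.620000 - (144.725299)/(189.751712) = 2.857291
s_1 = 2.857291: f = 39.652742, f' = 93.308994 → s_2 = 2.857291 - (39.652742)/(93.308994) = 2.432330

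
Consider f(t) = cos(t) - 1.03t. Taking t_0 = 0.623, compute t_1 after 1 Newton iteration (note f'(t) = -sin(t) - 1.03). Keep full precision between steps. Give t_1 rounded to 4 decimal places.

t_0 = 0.623000: f = 0.170442, f' = -1.613474 → t_1 = 0.623000 - (0.170442)/(-1.613474) = 0.728636

0.7286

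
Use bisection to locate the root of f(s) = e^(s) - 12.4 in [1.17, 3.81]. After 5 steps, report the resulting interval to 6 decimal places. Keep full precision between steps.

[2.490000, 2.572500]

f(1.170000) = -9.178007, f(3.810000) = 32.750439 (opposite signs)
step 1: m = 2.490000, f(m) = -0.338724 < 0 → root in [2.490000, 3.810000]
step 2: m = 3.150000, f(m) = 10.936065 > 0 → root in [2.490000, 3.150000]
step 3: m = 2.820000, f(m) = 4.376851 > 0 → root in [2.490000, 2.820000]
step 4: m = 2.655000, f(m) = 1.824986 > 0 → root in [2.490000, 2.655000]
step 5: m = 2.572500, f(m) = 0.698530 > 0 → root in [2.490000, 2.572500]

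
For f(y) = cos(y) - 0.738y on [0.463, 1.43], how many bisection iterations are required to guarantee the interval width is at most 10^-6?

20

Initial width b − a = 1.43 − 0.463 = 0.967000.
After n steps the width is (b−a)/2^n; need (b−a)/2^n ≤ 10^-6.
So n ≥ log₂(0.967000/10^-6) = log₂(967000.0000) ≈ 19.8832.
Hence n = 20.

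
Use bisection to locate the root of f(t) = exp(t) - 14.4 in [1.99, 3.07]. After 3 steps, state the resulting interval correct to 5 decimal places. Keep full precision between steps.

f(1.990000) = -7.084466, f(3.070000) = 7.141903 (opposite signs)
step 1: m = 2.530000, f(m) = -1.846494 < 0 → root in [2.530000, 3.070000]
step 2: m = 2.800000, f(m) = 2.044647 > 0 → root in [2.530000, 2.800000]
step 3: m = 2.665000, f(m) = -0.032050 < 0 → root in [2.665000, 2.800000]

[2.66500, 2.80000]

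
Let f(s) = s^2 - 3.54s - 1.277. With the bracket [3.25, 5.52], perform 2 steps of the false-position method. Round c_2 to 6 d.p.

3.812898

f(3.250000) = -2.219500, f(5.520000) = 9.652600
step 1: c = 3.674379, f(c) = -0.783242 < 0 → new bracket [3.674379, 5.520000]
step 2: c = 3.812898, f(c) = -0.236467 < 0 → new bracket [3.812898, 5.520000]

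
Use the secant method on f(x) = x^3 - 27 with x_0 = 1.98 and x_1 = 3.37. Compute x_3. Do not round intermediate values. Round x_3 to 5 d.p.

f(x_0) = -19.237608, f(x_1) = 11.272753
x_2 = 3.370000 - (11.272753)·(3.370000 - 1.980000)/(11.272753 - (-19.237608)) = 2.856433; f(x_2) = -3.693774
x_3 = 2.856433 - (-3.693774)·(2.856433 - 3.370000)/(-3.693774 - (11.272753)) = 2.983182; f(x_3) = -0.451538

2.98318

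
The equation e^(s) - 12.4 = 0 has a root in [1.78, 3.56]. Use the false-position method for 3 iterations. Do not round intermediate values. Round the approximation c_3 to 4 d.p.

False-position update: c = (a·f(b) − b·f(a))/(f(b) − f(a)); replace the endpoint whose sign matches f(c).
f(1.780000) = -6.470144, f(3.560000) = 22.763197
step 1: c = 2.173963, f(c) = -3.606938 < 0 → new bracket [2.173963, 3.560000]
step 2: c = 2.363547, f(c) = -1.771418 < 0 → new bracket [2.363547, 3.560000]
step 3: c = 2.449932, f(c) = -0.812446 < 0 → new bracket [2.449932, 3.560000]

2.4499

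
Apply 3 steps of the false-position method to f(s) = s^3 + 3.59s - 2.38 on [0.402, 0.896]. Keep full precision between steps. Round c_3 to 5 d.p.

0.60183

f(0.402000) = -0.871855, f(0.896000) = 1.555963
step 1: c = 0.579401, f(c) = -0.105444 < 0 → new bracket [0.579401, 0.896000]
step 2: c = 0.599494, f(c) = -0.012362 < 0 → new bracket [0.599494, 0.896000]
step 3: c = 0.601831, f(c) = -0.001442 < 0 → new bracket [0.601831, 0.896000]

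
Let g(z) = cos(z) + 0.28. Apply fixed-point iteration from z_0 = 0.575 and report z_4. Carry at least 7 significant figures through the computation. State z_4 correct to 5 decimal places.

z_1 = g(0.575000) = 1.119192
z_2 = g(1.119192) = 0.716409
z_3 = g(0.716409) = 1.034169
z_4 = g(1.034169) = 0.791241

0.79124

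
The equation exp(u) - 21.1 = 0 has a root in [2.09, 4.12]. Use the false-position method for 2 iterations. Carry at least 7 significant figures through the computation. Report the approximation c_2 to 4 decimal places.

2.8336

f(2.090000) = -13.015085, f(4.120000) = 40.459242
step 1: c = 2.584080, f(c) = -7.848901 < 0 → new bracket [2.584080, 4.120000]
step 2: c = 2.833630, f(c) = -4.092913 < 0 → new bracket [2.833630, 4.120000]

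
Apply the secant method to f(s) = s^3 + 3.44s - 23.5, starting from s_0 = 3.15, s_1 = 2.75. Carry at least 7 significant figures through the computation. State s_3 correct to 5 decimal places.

2.47189

Secant update: s_(k+1) = s_k − f(s_k)·(s_k − s_(k-1))/(f(s_k) − f(s_(k-1))).
f(s_0) = 18.591875, f(s_1) = 6.756875
s_2 = 2.750000 - (6.756875)·(2.750000 - 3.150000)/(6.756875 - (18.591875)) = 2.521631; f(s_2) = 1.208506
s_3 = 2.521631 - (1.208506)·(2.521631 - 2.750000)/(1.208506 - (6.756875)) = 2.471889; f(s_3) = 0.107122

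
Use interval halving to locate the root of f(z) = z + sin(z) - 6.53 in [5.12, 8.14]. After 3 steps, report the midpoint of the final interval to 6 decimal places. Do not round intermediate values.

f(5.120000) = -2.328070, f(8.140000) = 2.569375 (opposite signs)
step 1: m = 6.630000, f(m) = 0.439904 > 0 → root in [5.120000, 6.630000]
step 2: m = 5.875000, f(m) = -1.051944 < 0 → root in [5.875000, 6.630000]
step 3: m = 6.252500, f(m) = -0.308180 < 0 → root in [6.252500, 6.630000]
Midpoint of [6.252500, 6.630000] = 6.441250

6.441250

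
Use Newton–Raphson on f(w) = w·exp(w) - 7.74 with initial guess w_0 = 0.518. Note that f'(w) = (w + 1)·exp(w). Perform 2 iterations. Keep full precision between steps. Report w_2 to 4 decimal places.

2.5253

w_0 = 0.518000: f = -6.870451, f' = 2.548216 → w_1 = 0.518000 - (-6.870451)/(2.548216) = 3.214180
w_1 = 3.214180: f = 72.238067, f' = 104.860950 → w_2 = 3.214180 - (72.238067)/(104.860950) = 2.525286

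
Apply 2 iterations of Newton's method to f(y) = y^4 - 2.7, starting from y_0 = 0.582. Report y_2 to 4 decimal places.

2.9071

f'(y) = 4y^3
y_0 = 0.582000: f = -2.585266, f' = 0.788549 → y_1 = 0.582000 - (-2.585266)/(0.788549) = 3.860508
y_1 = 3.860508: f = 219.415056, f' = 230.140732 → y_2 = 3.860508 - (219.415056)/(230.140732) = 2.907113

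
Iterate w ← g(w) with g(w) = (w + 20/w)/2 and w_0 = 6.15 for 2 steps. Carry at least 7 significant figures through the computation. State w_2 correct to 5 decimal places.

4.47771

w_1 = g(6.150000) = 4.701016
w_2 = g(4.701016) = 4.477708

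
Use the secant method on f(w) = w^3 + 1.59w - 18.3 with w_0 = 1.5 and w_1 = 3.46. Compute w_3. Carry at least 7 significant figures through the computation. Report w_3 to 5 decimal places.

2.32485

f(w_0) = -12.540000, f(w_1) = 28.623136
w_2 = 3.460000 - (28.623136)·(3.460000 - 1.500000)/(28.623136 - (-12.540000)) = 2.097097; f(w_2) = -5.742964
w_3 = 2.097097 - (-5.742964)·(2.097097 - 3.460000)/(-5.742964 - (28.623136)) = 2.324854; f(w_3) = -2.037775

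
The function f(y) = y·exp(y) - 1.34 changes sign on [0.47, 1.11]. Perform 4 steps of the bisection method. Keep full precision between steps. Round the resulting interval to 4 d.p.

[0.6700, 0.7100]

f(0.470000) = -0.588003, f(1.110000) = 2.028138 (opposite signs)
step 1: m = 0.790000, f(m) = 0.400683 > 0 → root in [0.470000, 0.790000]
step 2: m = 0.630000, f(m) = -0.157105 < 0 → root in [0.630000, 0.790000]
step 3: m = 0.710000, f(m) = 0.104134 > 0 → root in [0.630000, 0.710000]
step 4: m = 0.670000, f(m) = -0.030661 < 0 → root in [0.670000, 0.710000]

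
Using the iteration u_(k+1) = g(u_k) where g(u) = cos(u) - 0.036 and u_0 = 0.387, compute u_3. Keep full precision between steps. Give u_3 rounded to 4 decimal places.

0.7931

u_1 = g(0.387000) = 0.890045
u_2 = g(0.890045) = 0.593377
u_3 = g(0.593377) = 0.793057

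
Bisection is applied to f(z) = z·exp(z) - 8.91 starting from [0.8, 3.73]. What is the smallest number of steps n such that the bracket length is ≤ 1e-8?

29

Initial width b − a = 3.73 − 0.8 = 2.930000.
After n steps the width is (b−a)/2^n; need (b−a)/2^n ≤ 1e-8.
So n ≥ log₂(2.930000/1e-8) = log₂(293000000.0000) ≈ 28.1263.
Hence n = 29.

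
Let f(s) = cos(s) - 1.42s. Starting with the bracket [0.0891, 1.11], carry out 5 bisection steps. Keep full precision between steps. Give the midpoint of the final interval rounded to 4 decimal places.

0.5836

f(0.089100) = 0.869511, f(1.110000) = -1.131538 (opposite signs)
step 1: m = 0.599550, f(m) = -0.025771 < 0 → root in [0.089100, 0.599550]
step 2: m = 0.344325, f(m) = 0.452362 > 0 → root in [0.344325, 0.599550]
step 3: m = 0.471938, f(m) = 0.220538 > 0 → root in [0.471938, 0.599550]
step 4: m = 0.535744, f(m) = 0.099133 > 0 → root in [0.535744, 0.599550]
step 5: m = 0.567647, f(m) = 0.037110 > 0 → root in [0.567647, 0.599550]
Midpoint of [0.567647, 0.599550] = 0.583598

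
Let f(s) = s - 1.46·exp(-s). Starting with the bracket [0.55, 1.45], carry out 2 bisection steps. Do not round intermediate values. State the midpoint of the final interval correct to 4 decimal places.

0.6625

f(0.550000) = -0.292347, f(1.450000) = 1.107527 (opposite signs)
step 1: m = 1.000000, f(m) = 0.462896 > 0 → root in [0.550000, 1.000000]
step 2: m = 0.775000, f(m) = 0.102372 > 0 → root in [0.550000, 0.775000]
Midpoint of [0.550000, 0.775000] = 0.662500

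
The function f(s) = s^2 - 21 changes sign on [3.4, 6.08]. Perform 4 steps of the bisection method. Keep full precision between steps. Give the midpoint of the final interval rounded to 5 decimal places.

4.65625

f(3.400000) = -9.440000, f(6.080000) = 15.966400 (opposite signs)
step 1: m = 4.740000, f(m) = 1.467600 > 0 → root in [3.400000, 4.740000]
step 2: m = 4.070000, f(m) = -4.435100 < 0 → root in [4.070000, 4.740000]
step 3: m = 4.405000, f(m) = -1.595975 < 0 → root in [4.405000, 4.740000]
step 4: m = 4.572500, f(m) = -0.092244 < 0 → root in [4.572500, 4.740000]
Midpoint of [4.572500, 4.740000] = 4.656250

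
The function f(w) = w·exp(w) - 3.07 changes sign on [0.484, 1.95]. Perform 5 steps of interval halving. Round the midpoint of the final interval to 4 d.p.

f(0.484000) = -2.284685, f(1.950000) = 10.635941 (opposite signs)
step 1: m = 1.217000, f(m) = 1.039859 > 0 → root in [0.484000, 1.217000]
step 2: m = 0.850500, f(m) = -1.079135 < 0 → root in [0.850500, 1.217000]
step 3: m = 1.033750, f(m) = -0.163519 < 0 → root in [1.033750, 1.217000]
step 4: m = 1.125375, f(m) = 0.397699 > 0 → root in [1.033750, 1.125375]
step 5: m = 1.079562, f(m) = 0.107575 > 0 → root in [1.033750, 1.079562]
Midpoint of [1.033750, 1.079562] = 1.056656

1.0567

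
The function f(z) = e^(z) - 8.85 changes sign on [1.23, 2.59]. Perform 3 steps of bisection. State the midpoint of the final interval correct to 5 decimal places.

f(1.230000) = -5.428770, f(2.590000) = 4.479772 (opposite signs)
step 1: m = 1.910000, f(m) = -2.096911 < 0 → root in [1.910000, 2.590000]
step 2: m = 2.250000, f(m) = 0.637736 > 0 → root in [1.910000, 2.250000]
step 3: m = 2.080000, f(m) = -0.845531 < 0 → root in [2.080000, 2.250000]
Midpoint of [2.080000, 2.250000] = 2.165000

2.16500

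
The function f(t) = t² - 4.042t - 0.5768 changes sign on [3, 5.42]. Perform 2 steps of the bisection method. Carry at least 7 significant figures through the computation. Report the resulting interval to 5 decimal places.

f(3.000000) = -3.702800, f(5.420000) = 6.891960 (opposite signs)
step 1: m = 4.210000, f(m) = 0.130480 > 0 → root in [3.000000, 4.210000]
step 2: m = 3.605000, f(m) = -2.152185 < 0 → root in [3.605000, 4.210000]

[3.60500, 4.21000]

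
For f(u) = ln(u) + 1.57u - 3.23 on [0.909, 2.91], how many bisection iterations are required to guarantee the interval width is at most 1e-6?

Initial width b − a = 2.91 − 0.909 = 2.001000.
After n steps the width is (b−a)/2^n; need (b−a)/2^n ≤ 1e-6.
So n ≥ log₂(2.001000/1e-6) = log₂(2001000.0000) ≈ 20.9323.
Hence n = 21.

21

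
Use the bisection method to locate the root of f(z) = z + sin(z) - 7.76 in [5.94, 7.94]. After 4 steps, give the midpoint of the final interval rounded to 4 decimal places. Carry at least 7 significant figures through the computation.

7.0025

f(5.940000) = -2.156488, f(7.940000) = 1.176303 (opposite signs)
step 1: m = 6.940000, f(m) = -0.209403 < 0 → root in [6.940000, 7.940000]
step 2: m = 7.440000, f(m) = 0.595526 > 0 → root in [6.940000, 7.440000]
step 3: m = 7.190000, f(m) = 0.217545 > 0 → root in [6.940000, 7.190000]
step 4: m = 7.065000, f(m) = 0.009568 > 0 → root in [6.940000, 7.065000]
Midpoint of [6.940000, 7.065000] = 7.002500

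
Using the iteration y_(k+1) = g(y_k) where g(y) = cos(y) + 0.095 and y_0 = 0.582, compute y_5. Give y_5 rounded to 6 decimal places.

y_1 = g(0.582000) = 0.930365
y_2 = g(0.930365) = 0.692541
y_3 = g(0.692541) = 0.864626
y_4 = g(0.864626) = 0.743925
y_5 = g(0.743925) = 0.830816

0.830816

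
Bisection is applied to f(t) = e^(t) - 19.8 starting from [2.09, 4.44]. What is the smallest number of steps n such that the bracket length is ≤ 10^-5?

Initial width b − a = 4.44 − 2.09 = 2.350000.
After n steps the width is (b−a)/2^n; need (b−a)/2^n ≤ 10^-5.
So n ≥ log₂(2.350000/10^-5) = log₂(235000.0000) ≈ 17.8423.
Hence n = 18.

18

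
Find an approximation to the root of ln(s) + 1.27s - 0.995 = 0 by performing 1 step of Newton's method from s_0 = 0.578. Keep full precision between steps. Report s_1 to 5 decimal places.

0.84770

Newton update: s ← s − f(s)/f'(s).
f'(s) = 1/s + 1.27
s_0 = 0.578000: f = -0.809121, f' = 3.000104 → s_1 = 0.578000 - (-0.809121)/(3.000104) = 0.847698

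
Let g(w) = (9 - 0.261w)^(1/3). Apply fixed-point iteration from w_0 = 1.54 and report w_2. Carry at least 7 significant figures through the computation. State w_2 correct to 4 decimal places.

2.0380

w_1 = g(1.540000) = 2.048646
w_2 = g(2.048646) = 2.038047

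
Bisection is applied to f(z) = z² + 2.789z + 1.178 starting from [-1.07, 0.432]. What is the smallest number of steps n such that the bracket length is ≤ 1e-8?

28

Initial width b − a = 0.432 − -1.07 = 1.502000.
After n steps the width is (b−a)/2^n; need (b−a)/2^n ≤ 1e-8.
So n ≥ log₂(1.502000/1e-8) = log₂(150200000.0000) ≈ 27.1623.
Hence n = 28.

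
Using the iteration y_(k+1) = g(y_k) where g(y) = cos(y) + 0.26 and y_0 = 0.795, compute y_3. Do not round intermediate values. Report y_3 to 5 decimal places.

y_1 = g(0.795000) = 0.960285
y_2 = g(0.960285) = 0.833287
y_3 = g(0.833287) = 0.932447

0.93245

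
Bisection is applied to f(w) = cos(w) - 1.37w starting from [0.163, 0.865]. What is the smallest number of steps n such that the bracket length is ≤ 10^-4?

Initial width b − a = 0.865 − 0.163 = 0.702000.
After n steps the width is (b−a)/2^n; need (b−a)/2^n ≤ 10^-4.
So n ≥ log₂(0.702000/10^-4) = log₂(7020.0000) ≈ 12.7773.
Hence n = 13.

13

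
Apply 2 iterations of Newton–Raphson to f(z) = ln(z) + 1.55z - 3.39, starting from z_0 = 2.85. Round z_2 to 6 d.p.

1.805635

Newton update: z ← z − f(z)/f'(z).
f'(z) = 1/z + 1.55
z_0 = 2.850000: f = 2.074819, f' = 1.900877 → z_1 = 2.850000 - (2.074819)/(1.900877) = 1.758494
z_1 = 1.758494: f = -0.099877, f' = 2.118668 → z_2 = 1.758494 - (-0.099877)/(2.118668) = 1.805635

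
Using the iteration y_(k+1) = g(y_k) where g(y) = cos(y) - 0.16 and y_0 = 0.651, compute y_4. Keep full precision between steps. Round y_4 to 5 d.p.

y_1 = g(0.651000) = 0.635478
y_2 = g(0.635478) = 0.644788
y_3 = g(0.644788) = 0.639227
y_4 = g(0.639227) = 0.642557

0.64256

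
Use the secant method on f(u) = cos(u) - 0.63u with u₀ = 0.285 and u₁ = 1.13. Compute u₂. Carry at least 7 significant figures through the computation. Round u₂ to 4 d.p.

f(u_0) = 0.780112, f(u_1) = -0.285240
u_2 = 1.130000 - (-0.285240)·(1.130000 - 0.285000)/(-0.285240 - (0.780112)) = 0.903757; f(u_2) = 0.049295

0.9038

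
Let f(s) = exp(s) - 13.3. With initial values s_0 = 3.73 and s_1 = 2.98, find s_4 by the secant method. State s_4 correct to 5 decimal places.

f(s_0) = 28.379108, f(s_1) = 6.387817
s_2 = 2.980000 - (6.387817)·(2.980000 - 3.730000)/(6.387817 - (28.379108)) = 2.762147; f(s_2) = 2.533806
s_3 = 2.762147 - (2.533806)·(2.762147 - 2.980000)/(2.533806 - (6.387817)) = 2.618921; f(s_3) = 0.420907
s_4 = 2.618921 - (0.420907)·(2.618921 - 2.762147)/(0.420907 - (2.533806)) = 2.590389; f(s_4) = 0.034955

2.59039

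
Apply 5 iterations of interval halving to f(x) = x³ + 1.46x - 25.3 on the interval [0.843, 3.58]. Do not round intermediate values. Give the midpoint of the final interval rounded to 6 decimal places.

2.767453

f(0.843000) = -23.470143, f(3.580000) = 25.809512 (opposite signs)
step 1: m = 2.211500, f(m) = -11.255356 < 0 → root in [2.211500, 3.580000]
step 2: m = 2.895750, f(m) = 3.209725 > 0 → root in [2.211500, 2.895750]
step 3: m = 2.553625, f(m) = -4.919517 < 0 → root in [2.553625, 2.895750]
step 4: m = 2.724687, f(m) = -1.094089 < 0 → root in [2.724687, 2.895750]
step 5: m = 2.810219, f(m) = 0.996143 > 0 → root in [2.724687, 2.810219]
Midpoint of [2.724687, 2.810219] = 2.767453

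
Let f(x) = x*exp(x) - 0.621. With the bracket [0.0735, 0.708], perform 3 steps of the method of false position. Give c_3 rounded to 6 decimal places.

f(0.073500) = -0.541894, f(0.708000) = 0.816189
step 1: c = 0.326674, f(c) = -0.168115 < 0 → new bracket [0.326674, 0.708000]
step 2: c = 0.391803, f(c) = -0.041270 < 0 → new bracket [0.391803, 0.708000]
step 3: c = 0.407022, f(c) = -0.009516 < 0 → new bracket [0.407022, 0.708000]

0.407022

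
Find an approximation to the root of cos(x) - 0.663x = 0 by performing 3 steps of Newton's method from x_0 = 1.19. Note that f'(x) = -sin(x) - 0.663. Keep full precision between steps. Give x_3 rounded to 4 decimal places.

Newton update: x ← x − f(x)/f'(x).
x_0 = 1.190000: f = -0.417310, f' = -1.591369 → x_1 = 1.190000 - (-0.417310)/(-1.591369) = 0.927767
x_1 = 0.927767: f = -0.015486, f' = -1.463283 → x_2 = 0.927767 - (-0.015486)/(-1.463283) = 0.917183
x_2 = 0.917183: f = -0.000034, f' = -1.456892 → x_3 = 0.917183 - (-0.000034)/(-1.456892) = 0.917160

0.9172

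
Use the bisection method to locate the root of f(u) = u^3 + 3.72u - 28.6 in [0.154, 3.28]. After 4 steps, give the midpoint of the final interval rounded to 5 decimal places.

2.59619

f(0.154000) = -28.023468, f(3.280000) = 18.889152 (opposite signs)
step 1: m = 1.717000, f(m) = -17.150891 < 0 → root in [1.717000, 3.280000]
step 2: m = 2.498500, f(m) = -3.708688 < 0 → root in [2.498500, 3.280000]
step 3: m = 2.889250, f(m) = 6.266792 > 0 → root in [2.498500, 2.889250]
step 4: m = 2.693875, f(m) = 0.970565 > 0 → root in [2.498500, 2.693875]
Midpoint of [2.498500, 2.693875] = 2.596188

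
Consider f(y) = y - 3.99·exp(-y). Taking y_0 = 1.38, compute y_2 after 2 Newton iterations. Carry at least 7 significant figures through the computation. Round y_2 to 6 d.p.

1.200782

Newton update: y ← y − f(y)/f'(y).
f'(y) = 1 + 3.99·exp(-y)
y_0 = 1.380000: f = 0.376202, f' = 2.003798 → y_1 = 1.380000 - (0.376202)/(2.003798) = 1.192256
y_1 = 1.192256: f = -0.018852, f' = 2.211108 → y_2 = 1.192256 - (-0.018852)/(2.211108) = 1.200782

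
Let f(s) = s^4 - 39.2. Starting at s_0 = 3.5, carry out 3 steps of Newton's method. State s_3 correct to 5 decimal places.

f'(s) = 4s^3
s_0 = 3.500000: f = 110.862500, f' = 171.500000 → s_1 = 3.500000 - (110.862500)/(171.500000) = 2.853571
s_1 = 2.853571: f = 27.106330, f' = 92.945044 → s_2 = 2.853571 - (27.106330)/(92.945044) = 2.561933
s_2 = 2.561933: f = 3.879553, f' = 67.261010 → s_3 = 2.561933 - (3.879553)/(67.261010) = 2.504254

2.50425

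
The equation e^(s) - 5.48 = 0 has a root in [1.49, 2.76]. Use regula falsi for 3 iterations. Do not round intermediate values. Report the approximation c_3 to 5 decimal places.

False-position update: c = (a·f(b) − b·f(a))/(f(b) − f(a)); replace the endpoint whose sign matches f(c).
f(1.490000) = -1.042904, f(2.760000) = 10.319843
step 1: c = 1.606564, f(c) = -0.494348 < 0 → new bracket [1.606564, 2.760000]
step 2: c = 1.659291, f(c) = -0.224416 < 0 → new bracket [1.659291, 2.760000]
step 3: c = 1.682718, f(c) = -0.099842 < 0 → new bracket [1.682718, 2.760000]

1.68272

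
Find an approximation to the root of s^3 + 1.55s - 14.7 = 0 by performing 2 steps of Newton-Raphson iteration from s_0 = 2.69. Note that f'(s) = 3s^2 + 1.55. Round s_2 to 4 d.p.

s_0 = 2.690000: f = 8.934609, f' = 23.258300 → s_1 = 2.690000 - (8.934609)/(23.258300) = 2.305853
s_1 = 2.305853: f = 1.134194, f' = 17.500872 → s_2 = 2.305853 - (1.134194)/(17.500872) = 2.241045

2.2410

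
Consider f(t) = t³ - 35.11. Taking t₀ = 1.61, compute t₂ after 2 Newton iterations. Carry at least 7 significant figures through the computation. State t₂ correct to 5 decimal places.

f'(t) = 3t²
t_0 = 1.610000: f = -30.936719, f' = 7.776300 → t_1 = 1.610000 - (-30.936719)/(7.776300) = 5.588334
t_1 = 5.588334: f = 139.410751, f' = 93.688432 → t_2 = 5.588334 - (139.410751)/(93.688432) = 4.100309

4.10031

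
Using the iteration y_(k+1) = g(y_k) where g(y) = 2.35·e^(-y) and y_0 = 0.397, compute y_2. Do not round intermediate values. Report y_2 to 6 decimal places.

0.484049

y_1 = g(0.397000) = 1.579985
y_2 = g(1.579985) = 0.484049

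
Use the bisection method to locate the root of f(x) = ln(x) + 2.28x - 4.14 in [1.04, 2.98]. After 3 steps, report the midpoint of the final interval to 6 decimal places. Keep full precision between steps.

1.646250

f(1.040000) = -1.729579, f(2.980000) = 3.746323 (opposite signs)
step 1: m = 2.010000, f(m) = 1.140935 > 0 → root in [1.040000, 2.010000]
step 2: m = 1.525000, f(m) = -0.241006 < 0 → root in [1.525000, 2.010000]
step 3: m = 1.767500, f(m) = 0.459466 > 0 → root in [1.525000, 1.767500]
Midpoint of [1.525000, 1.767500] = 1.646250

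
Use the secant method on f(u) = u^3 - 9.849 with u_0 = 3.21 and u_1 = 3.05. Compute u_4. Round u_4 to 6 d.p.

Secant update: u_(k+1) = u_k − f(u_k)·(u_k − u_(k-1))/(f(u_k) − f(u_(k-1))).
f(u_0) = 23.227161, f(u_1) = 18.523625
u_2 = 3.050000 - (18.523625)·(3.050000 - 3.210000)/(18.523625 - (23.227161)) = 2.419883; f(u_2) = 4.321425
u_3 = 2.419883 - (4.321425)·(2.419883 - 3.050000)/(4.321425 - (18.523625)) = 2.228151; f(u_3) = 1.213010
u_4 = 2.228151 - (1.213010)·(2.228151 - 2.419883)/(1.213010 - (4.321425)) = 2.153331; f(u_4) = 0.135642

2.153331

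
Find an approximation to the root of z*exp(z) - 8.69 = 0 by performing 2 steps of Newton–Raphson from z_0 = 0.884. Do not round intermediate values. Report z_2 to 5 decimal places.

f'(z) = (z+1)*exp(z)
z_0 = 0.884000: f = -6.550223, f' = 4.560340 → z_1 = 0.884000 - (-6.550223)/(4.560340) = 2.320345
z_1 = 2.320345: f = 14.929231, f' = 33.798419 → z_2 = 2.320345 - (14.929231)/(33.798419) = 1.878631

1.87863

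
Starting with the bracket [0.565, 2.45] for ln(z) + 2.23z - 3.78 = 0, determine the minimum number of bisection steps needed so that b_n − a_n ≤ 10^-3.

Initial width b − a = 2.45 − 0.565 = 1.885000.
After n steps the width is (b−a)/2^n; need (b−a)/2^n ≤ 10^-3.
So n ≥ log₂(1.885000/10^-3) = log₂(1885.0000) ≈ 10.8803.
Hence n = 11.

11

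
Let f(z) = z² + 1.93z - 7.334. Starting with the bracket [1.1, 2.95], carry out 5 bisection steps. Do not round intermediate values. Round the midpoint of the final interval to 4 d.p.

1.9383

f(1.100000) = -4.001000, f(2.950000) = 7.062000 (opposite signs)
step 1: m = 2.025000, f(m) = 0.674875 > 0 → root in [1.100000, 2.025000]
step 2: m = 1.562500, f(m) = -1.876969 < 0 → root in [1.562500, 2.025000]
step 3: m = 1.793750, f(m) = -0.654523 < 0 → root in [1.793750, 2.025000]
step 4: m = 1.909375, f(m) = -0.003193 < 0 → root in [1.909375, 2.025000]
step 5: m = 1.967188, f(m) = 0.332499 > 0 → root in [1.909375, 1.967188]
Midpoint of [1.909375, 1.967188] = 1.938281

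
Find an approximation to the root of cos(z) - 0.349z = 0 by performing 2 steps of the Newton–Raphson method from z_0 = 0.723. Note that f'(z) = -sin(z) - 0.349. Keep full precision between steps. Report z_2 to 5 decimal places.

1.15616

Newton update: z ← z − f(z)/f'(z).
z_0 = 0.723000: f = 0.497497, f' = -1.010637 → z_1 = 0.723000 - (0.497497)/(-1.010637) = 1.215261
z_1 = 1.215261: f = -0.076034, f' = -1.286460 → z_2 = 1.215261 - (-0.076034)/(-1.286460) = 1.156158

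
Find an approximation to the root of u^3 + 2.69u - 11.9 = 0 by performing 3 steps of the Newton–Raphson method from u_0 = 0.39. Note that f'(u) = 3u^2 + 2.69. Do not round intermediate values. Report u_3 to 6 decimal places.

Newton update: u ← u − f(u)/f'(u).
u_0 = 0.390000: f = -10.791581, f' = 3.146300 → u_1 = 0.390000 - (-10.791581)/(3.146300) = 3.819928
u_1 = 3.819928: f = 54.115401, f' = 46.465539 → u_2 = 3.819928 - (54.115401)/(46.465539) = 2.655292
u_2 = 2.655292: f = 13.964081, f' = 23.841733 → u_3 = 2.655292 - (13.964081)/(23.841733) = 2.069593

2.069593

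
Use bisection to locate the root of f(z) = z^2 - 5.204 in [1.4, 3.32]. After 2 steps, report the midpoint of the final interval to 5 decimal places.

2.12000

f(1.400000) = -3.244000, f(3.320000) = 5.818400 (opposite signs)
step 1: m = 2.360000, f(m) = 0.365600 > 0 → root in [1.400000, 2.360000]
step 2: m = 1.880000, f(m) = -1.669600 < 0 → root in [1.880000, 2.360000]
Midpoint of [1.880000, 2.360000] = 2.120000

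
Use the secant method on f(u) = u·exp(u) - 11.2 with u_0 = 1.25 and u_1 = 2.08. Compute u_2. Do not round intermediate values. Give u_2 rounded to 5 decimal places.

1.71188

f(u_0) = -6.837071, f(u_1) = 5.449295
u_2 = 2.080000 - (5.449295)·(2.080000 - 1.250000)/(5.449295 - (-6.837071)) = 1.711875; f(u_2) = -1.717341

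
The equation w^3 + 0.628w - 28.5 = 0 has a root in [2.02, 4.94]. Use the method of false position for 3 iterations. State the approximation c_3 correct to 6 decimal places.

2.884977

f(2.020000) = -18.989032, f(4.940000) = 95.156104
step 1: c = 2.505767, f(c) = -11.192992 < 0 → new bracket [2.505767, 4.940000]
step 2: c = 2.761965, f(c) = -5.695983 < 0 → new bracket [2.761965, 4.940000]
step 3: c = 2.884977, f(c) = -2.676307 < 0 → new bracket [2.884977, 4.940000]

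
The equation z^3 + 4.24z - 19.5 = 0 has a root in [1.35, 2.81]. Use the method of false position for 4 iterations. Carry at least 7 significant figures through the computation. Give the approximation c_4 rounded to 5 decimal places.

2.17289

f(1.350000) = -11.315625, f(2.810000) = 14.602441
step 1: c = 1.987425, f(c) = -3.223278 < 0 → new bracket [1.987425, 2.810000]
step 2: c = 2.136164, f(c) = -0.694926 < 0 → new bracket [2.136164, 2.810000]
step 3: c = 2.166775, f(c) = -0.140052 < 0 → new bracket [2.166775, 2.810000]
step 4: c = 2.172886, f(c) = -0.027834 < 0 → new bracket [2.172886, 2.810000]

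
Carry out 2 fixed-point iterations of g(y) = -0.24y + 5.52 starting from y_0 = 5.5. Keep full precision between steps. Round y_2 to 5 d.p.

y_1 = g(5.500000) = 4.200000
y_2 = g(4.200000) = 4.512000

4.51200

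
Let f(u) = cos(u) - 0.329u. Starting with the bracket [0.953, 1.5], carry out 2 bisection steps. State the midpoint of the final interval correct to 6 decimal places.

f(0.953000) = 0.265703, f(1.500000) = -0.422763 (opposite signs)
step 1: m = 1.226500, f(m) = -0.065984 < 0 → root in [0.953000, 1.226500]
step 2: m = 1.089750, f(m) = 0.104179 > 0 → root in [1.089750, 1.226500]
Midpoint of [1.089750, 1.226500] = 1.158125

1.158125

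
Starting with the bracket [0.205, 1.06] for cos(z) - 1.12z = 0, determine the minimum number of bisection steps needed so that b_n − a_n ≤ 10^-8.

Initial width b − a = 1.06 − 0.205 = 0.855000.
After n steps the width is (b−a)/2^n; need (b−a)/2^n ≤ 10^-8.
So n ≥ log₂(0.855000/10^-8) = log₂(85500000.0000) ≈ 26.3494.
Hence n = 27.

27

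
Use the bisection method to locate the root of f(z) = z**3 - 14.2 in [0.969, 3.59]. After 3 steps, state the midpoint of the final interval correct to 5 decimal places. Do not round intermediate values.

f(0.969000) = -13.290147, f(3.590000) = 32.068279 (opposite signs)
step 1: m = 2.279500, f(m) = -2.355444 < 0 → root in [2.279500, 3.590000]
step 2: m = 2.934750, f(m) = 11.076290 > 0 → root in [2.279500, 2.934750]
step 3: m = 2.607125, f(m) = 3.520891 > 0 → root in [2.279500, 2.607125]
Midpoint of [2.279500, 2.607125] = 2.443313

2.44331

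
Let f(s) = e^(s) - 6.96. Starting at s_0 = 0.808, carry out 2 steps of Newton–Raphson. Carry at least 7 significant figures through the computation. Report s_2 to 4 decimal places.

Newton update: s ← s − f(s)/f'(s).
f'(s) = e^(s)
s_0 = 0.808000: f = -4.716583, f' = 2.243417 → s_1 = 0.808000 - (-4.716583)/(2.243417) = 2.910411
s_1 = 2.910411: f = 11.404340, f' = 18.364340 → s_2 = 2.910411 - (11.404340)/(18.364340) = 2.289406

2.2894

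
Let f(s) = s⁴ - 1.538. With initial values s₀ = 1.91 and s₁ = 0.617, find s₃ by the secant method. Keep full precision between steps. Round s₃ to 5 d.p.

1.68789

f(s_0) = 11.770634, f(s_1) = -1.393076
s_2 = 0.617000 - (-1.393076)·(0.617000 - 1.910000)/(-1.393076 - (11.770634)) = 0.753834; f(s_2) = -1.215074
s_3 = 0.753834 - (-1.215074)·(0.753834 - 0.617000)/(-1.215074 - (-1.393076)) = 1.687888; f(s_3) = 6.578610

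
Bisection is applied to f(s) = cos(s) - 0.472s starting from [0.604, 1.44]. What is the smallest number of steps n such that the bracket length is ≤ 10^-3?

10

Initial width b − a = 1.44 − 0.604 = 0.836000.
After n steps the width is (b−a)/2^n; need (b−a)/2^n ≤ 10^-3.
So n ≥ log₂(0.836000/10^-3) = log₂(836.0000) ≈ 9.7074.
Hence n = 10.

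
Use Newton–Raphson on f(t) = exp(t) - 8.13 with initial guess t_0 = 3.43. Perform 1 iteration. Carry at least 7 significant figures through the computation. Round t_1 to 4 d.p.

2.6933

Newton update: t ← t − f(t)/f'(t).
f'(t) = exp(t)
t_0 = 3.430000: f = 22.746643, f' = 30.876643 → t_1 = 3.430000 - (22.746643)/(30.876643) = 2.693306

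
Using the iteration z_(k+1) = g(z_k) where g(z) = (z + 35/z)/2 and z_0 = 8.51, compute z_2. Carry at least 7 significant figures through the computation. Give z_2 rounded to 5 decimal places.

5.92846

z_1 = g(8.510000) = 6.311404
z_2 = g(6.311404) = 5.928461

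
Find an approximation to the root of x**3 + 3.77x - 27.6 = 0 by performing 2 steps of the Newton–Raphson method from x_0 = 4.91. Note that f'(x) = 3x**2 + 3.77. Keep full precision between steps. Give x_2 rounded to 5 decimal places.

2.78795

Newton update: x ← x − f(x)/f'(x).
x_0 = 4.910000: f = 109.281471, f' = 76.094300 → x_1 = 4.910000 - (109.281471)/(76.094300) = 3.473868
x_1 = 3.473868: f = 27.418278, f' = 39.973273 → x_2 = 3.473868 - (27.418278)/(39.973273) = 2.787953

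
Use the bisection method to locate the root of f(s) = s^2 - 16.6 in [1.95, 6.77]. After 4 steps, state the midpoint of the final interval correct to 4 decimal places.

4.2094

f(1.950000) = -12.797500, f(6.770000) = 29.232900 (opposite signs)
step 1: m = 4.360000, f(m) = 2.409600 > 0 → root in [1.950000, 4.360000]
step 2: m = 3.155000, f(m) = -6.645975 < 0 → root in [3.155000, 4.360000]
step 3: m = 3.757500, f(m) = -2.481194 < 0 → root in [3.757500, 4.360000]
step 4: m = 4.058750, f(m) = -0.126548 < 0 → root in [4.058750, 4.360000]
Midpoint of [4.058750, 4.360000] = 4.209375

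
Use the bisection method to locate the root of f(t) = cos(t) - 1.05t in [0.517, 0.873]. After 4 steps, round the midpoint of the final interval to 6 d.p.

f(0.517000) = 0.326456, f(0.873000) = -0.274119 (opposite signs)
step 1: m = 0.695000, f(m) = 0.038304 > 0 → root in [0.695000, 0.873000]
step 2: m = 0.784000, f(m) = -0.115105 < 0 → root in [0.695000, 0.784000]
step 3: m = 0.739500, f(m) = -0.037669 < 0 → root in [0.695000, 0.739500]
step 4: m = 0.717250, f(m) = 0.000504 > 0 → root in [0.717250, 0.739500]
Midpoint of [0.717250, 0.739500] = 0.728375

0.728375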